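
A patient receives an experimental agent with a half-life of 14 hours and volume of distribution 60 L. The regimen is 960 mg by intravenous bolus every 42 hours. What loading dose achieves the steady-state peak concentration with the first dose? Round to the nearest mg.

1097 mg

f = (1/2)^(42/14) ≈ 0.125000; accumulation ratio R = 1/(1−f) ≈ 1.14286.
Loading dose to hit Cmax,ss on first dose: D_load = D_maint·R ≈ 960 × 1.14286 ≈ 1097.15 mg.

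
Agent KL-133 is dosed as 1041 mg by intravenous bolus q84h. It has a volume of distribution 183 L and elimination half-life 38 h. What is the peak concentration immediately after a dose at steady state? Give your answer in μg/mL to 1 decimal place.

k = ln2/t½ = ln2/38 ≈ 0.018241 h⁻¹; fraction remaining f = e^(−kτ) = e^(−0.018241×84) ≈ 0.2161.
Accumulation ratio R = 1/(1 − f) ≈ 1/0.7839 ≈ 1.2757.
Each bolus raises the concentration by D/Vd = 1041/183 ≈ 5.689 μg/mL.
Steady-state peak Cmax,ss = C₀·R ≈ 5.689 × 1.2757 ≈ 7.257 μg/mL.

7.3 μg/mL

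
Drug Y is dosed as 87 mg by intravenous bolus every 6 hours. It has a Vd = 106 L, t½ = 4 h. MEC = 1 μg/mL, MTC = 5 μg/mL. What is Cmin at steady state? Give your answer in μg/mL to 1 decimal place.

0.4 μg/mL

Over one 6-h interval, 6/4 ≈ 1.5 half-lives elapse, leaving f ≈ 0.3536 of each dose.
Single-dose peak C₀ = D/Vd = 87/106 ≈ 0.821 μg/mL.
Steady-state trough Cmin,ss = C₀·f/(1−f) ≈ 0.821 × 0.3536/0.6464 ≈ 0.449 μg/mL.
Trough 0.4 μg/mL vs MEC 1 μg/mL: subtherapeutic.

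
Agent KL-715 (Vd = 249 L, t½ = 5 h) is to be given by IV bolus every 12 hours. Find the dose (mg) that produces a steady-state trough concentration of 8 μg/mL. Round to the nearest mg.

8522 mg

τ/t½ = 12/5 ≈ 2.4, so f = (1/2)^(12/5) ≈ 0.189465.
Cmin,ss = (D/Vd)·f/(1−f), so D = Cmin,ss·Vd·(1−f)/f.
D = 8 × 249 × (1−f)/f ≈ 8 × 249 × 4.27802 ≈ 8521.82 mg.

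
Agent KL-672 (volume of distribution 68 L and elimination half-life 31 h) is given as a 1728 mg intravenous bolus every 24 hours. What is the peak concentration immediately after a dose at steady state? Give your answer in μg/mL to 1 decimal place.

61.2 μg/mL

τ/t½ = 24/31 ≈ 0.77419, so fraction remaining f = (1/2)^(24/31) ≈ 0.5847.
At steady state, accumulation factor R = 1/(1 − e^(−kτ)) ≈ 2.4079.
Single-dose peak C₀ = D/Vd = 1728/68 ≈ 25.412 μg/mL.
Cmax,ss = C₀/(1 − f) ≈ 25.412/0.4153 ≈ 61.190 μg/mL.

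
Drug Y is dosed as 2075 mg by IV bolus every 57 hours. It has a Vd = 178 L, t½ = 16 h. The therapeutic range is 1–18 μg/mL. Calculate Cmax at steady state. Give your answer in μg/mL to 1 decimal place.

12.7 μg/mL

Over one 57-h interval, 57/16 ≈ 3.5625 half-lives elapse, leaving f ≈ 0.0846 of each dose.
Accumulation ratio R = 1/(1 − f) ≈ 1/0.9154 ≈ 1.0924.
Each bolus raises the concentration by D/Vd = 2075/178 ≈ 11.657 μg/mL.
Cmax,ss = C₀/(1 − f) ≈ 11.657/0.9154 ≈ 12.734 μg/mL.
Peak 12.7 μg/mL vs MTC 18 μg/mL: below toxic threshold.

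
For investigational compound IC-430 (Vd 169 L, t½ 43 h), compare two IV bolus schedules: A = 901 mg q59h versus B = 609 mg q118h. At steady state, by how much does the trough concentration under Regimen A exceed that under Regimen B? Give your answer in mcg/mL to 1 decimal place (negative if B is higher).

Regimen A: f = (1/2)^(59/43) ≈ 0.3863; Cmin,ss = (901/169)·f/(1−f) ≈ 3.356 mcg/mL.
Regimen B: f = (1/2)^(118/43) ≈ 0.1493; Cmin,ss = (609/169)·f/(1−f) ≈ 0.632 mcg/mL.
Difference ≈ 3.356 − 0.632 ≈ 2.724 mcg/mL.

2.7 mcg/mL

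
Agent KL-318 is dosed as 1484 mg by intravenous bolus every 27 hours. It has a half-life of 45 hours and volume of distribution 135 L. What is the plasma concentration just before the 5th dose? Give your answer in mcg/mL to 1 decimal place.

17.3 mcg/mL

f = (1/2)^(τ/t½) = (1/2)^(27/45) ≈ 0.6598.
C₀ = D/Vd = 1484/135 ≈ 10.993 mcg/mL.
Before the 5th dose, 4 doses have been given. Superposition: Cmin = C₀·(f + f² + … + f^4).
≈ 10.993 × (0.6598 + 0.4353 + 0.2872 + 0.1895) ≈ 10.993 × 1.5718 ≈ 17.279 mcg/mL.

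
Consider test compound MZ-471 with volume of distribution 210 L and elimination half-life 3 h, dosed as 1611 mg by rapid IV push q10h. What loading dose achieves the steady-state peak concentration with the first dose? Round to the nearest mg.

1788 mg

f = (1/2)^(10/3) ≈ 0.099213; accumulation ratio R = 1/(1−f) ≈ 1.11014.
Loading dose to hit Cmax,ss on first dose: D_load = D_maint·R ≈ 1611 × 1.11014 ≈ 1788.44 mg.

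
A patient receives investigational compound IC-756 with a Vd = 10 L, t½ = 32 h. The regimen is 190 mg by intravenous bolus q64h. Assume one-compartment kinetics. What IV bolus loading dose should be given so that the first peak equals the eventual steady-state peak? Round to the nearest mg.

253 mg

f = (1/2)^(64/32) ≈ 0.250000; accumulation ratio R = 1/(1−f) ≈ 1.33333.
Loading dose to hit Cmax,ss on first dose: D_load = D_maint·R ≈ 190 × 1.33333 ≈ 253.33 mg.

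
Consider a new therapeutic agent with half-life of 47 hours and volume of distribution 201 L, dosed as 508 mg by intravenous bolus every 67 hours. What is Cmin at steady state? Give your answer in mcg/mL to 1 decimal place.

1.5 mcg/mL

k = ln2/t½ = ln2/47 ≈ 0.014748 h⁻¹; fraction remaining f = e^(−kτ) = e^(−0.014748×67) ≈ 0.3723.
Single-dose peak C₀ = D/Vd = 508/201 ≈ 2.527 mcg/mL.
Steady-state trough Cmin,ss = C₀·f/(1−f) ≈ 2.527 × 0.3723/0.6277 ≈ 1.499 mcg/mL.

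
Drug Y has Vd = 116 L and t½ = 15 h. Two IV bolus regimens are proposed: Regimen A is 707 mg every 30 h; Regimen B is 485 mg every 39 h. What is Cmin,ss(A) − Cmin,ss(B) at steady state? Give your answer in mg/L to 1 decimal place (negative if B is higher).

1.2 mg/L

Regimen A: f = (1/2)^(30/15) ≈ 0.2500; Cmin,ss = (707/116)·f/(1−f) ≈ 2.032 mg/L.
Regimen B: f = (1/2)^(39/15) ≈ 0.1649; Cmin,ss = (485/116)·f/(1−f) ≈ 0.826 mg/L.
Difference ≈ 2.032 − 0.826 ≈ 1.206 mg/L.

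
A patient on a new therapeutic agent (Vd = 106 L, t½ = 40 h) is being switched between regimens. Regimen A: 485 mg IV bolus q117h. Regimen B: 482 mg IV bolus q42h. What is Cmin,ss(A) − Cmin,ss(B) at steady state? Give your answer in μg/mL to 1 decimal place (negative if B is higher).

Regimen A: f = (1/2)^(117/40) ≈ 0.1317; Cmin,ss = (485/106)·f/(1−f) ≈ 0.694 μg/mL.
Regimen B: f = (1/2)^(42/40) ≈ 0.4830; Cmin,ss = (482/106)·f/(1−f) ≈ 4.248 μg/mL.
Difference ≈ 0.694 − 4.248 ≈ -3.554 μg/mL.

-3.6 μg/mL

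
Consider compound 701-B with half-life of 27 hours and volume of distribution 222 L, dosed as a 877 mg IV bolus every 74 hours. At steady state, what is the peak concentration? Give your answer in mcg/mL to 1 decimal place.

4.6 mcg/mL

k = ln2/t½ = ln2/27 ≈ 0.025672 h⁻¹; fraction remaining f = e^(−kτ) = e^(−0.025672×74) ≈ 0.1496.
At steady state, accumulation factor R = 1/(1 − e^(−kτ)) ≈ 1.1759.
Single-dose peak C₀ = D/Vd = 877/222 ≈ 3.950 mcg/mL.
Cmax,ss = C₀/(1 − f) ≈ 3.950/0.8504 ≈ 4.645 mcg/mL.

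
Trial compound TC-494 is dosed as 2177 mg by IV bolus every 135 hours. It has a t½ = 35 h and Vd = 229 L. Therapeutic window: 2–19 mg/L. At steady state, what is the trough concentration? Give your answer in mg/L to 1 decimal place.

Over one 135-h interval, 135/35 ≈ 3.8571 half-lives elapse, leaving f ≈ 0.0690 of each dose.
Single-dose peak C₀ = D/Vd = 2177/229 ≈ 9.507 mg/L.
Steady-state trough Cmin,ss = C₀·f/(1−f) ≈ 9.507 × 0.0690/0.9310 ≈ 0.705 mg/L.
Trough 0.7 mg/L vs MEC 2 mg/L: subtherapeutic.

0.7 mg/L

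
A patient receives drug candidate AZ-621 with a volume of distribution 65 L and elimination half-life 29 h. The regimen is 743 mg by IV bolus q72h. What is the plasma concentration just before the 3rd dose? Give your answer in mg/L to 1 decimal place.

f = (1/2)^(τ/t½) = (1/2)^(72/29) ≈ 0.1789.
C₀ = D/Vd = 743/65 ≈ 11.431 mg/L.
Before the 3rd dose, 2 doses have been given. Superposition: Cmin = C₀·(f + f²).
≈ 11.431 × (0.1789 + 0.0320) ≈ 11.431 × 0.2109 ≈ 2.411 mg/L.

2.4 mg/L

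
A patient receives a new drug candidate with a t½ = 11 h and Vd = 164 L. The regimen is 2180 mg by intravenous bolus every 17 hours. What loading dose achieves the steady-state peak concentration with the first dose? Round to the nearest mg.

f = (1/2)^(17/11) ≈ 0.342588; accumulation ratio R = 1/(1−f) ≈ 1.52112.
Loading dose to hit Cmax,ss on first dose: D_load = D_maint·R ≈ 2180 × 1.52112 ≈ 3316.04 mg.

3316 mg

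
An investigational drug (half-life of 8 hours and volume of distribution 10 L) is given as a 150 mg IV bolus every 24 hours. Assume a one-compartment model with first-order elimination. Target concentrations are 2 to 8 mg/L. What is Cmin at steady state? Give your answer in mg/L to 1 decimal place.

τ = 24 h = 3 half-lives, so f = (1/2)^3 = 0.125.
At steady state, R = 1/(1 − 0.125) = 8/7.
Single-dose peak C₀ = D/Vd = 150/10 = 15 mg/L.
Steady-state peak Cmax,ss = C₀·R = 15 × 8/7 ≈ 17.143 mg/L.
Steady-state trough Cmin,ss = Cmax,ss·f ≈ 17.143 × 0.125 ≈ 2.143 mg/L.
Trough 2.1 mg/L vs MEC 2 mg/L: adequate.

2.1 mg/L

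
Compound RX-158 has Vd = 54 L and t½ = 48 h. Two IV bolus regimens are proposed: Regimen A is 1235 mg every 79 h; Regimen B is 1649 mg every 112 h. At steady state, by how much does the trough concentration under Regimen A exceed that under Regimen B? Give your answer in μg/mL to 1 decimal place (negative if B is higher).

Regimen A: f = (1/2)^(79/48) ≈ 0.3196; Cmin,ss = (1235/54)·f/(1−f) ≈ 10.743 μg/mL.
Regimen B: f = (1/2)^(112/48) ≈ 0.1984; Cmin,ss = (1649/54)·f/(1−f) ≈ 7.558 μg/mL.
Difference ≈ 10.743 − 7.558 ≈ 3.185 μg/mL.

3.2 μg/mL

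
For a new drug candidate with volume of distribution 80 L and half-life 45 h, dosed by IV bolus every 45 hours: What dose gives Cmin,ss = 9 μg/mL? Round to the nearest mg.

720 mg

τ/t½ = 45/45 ≈ 1, so f = (1/2)^(45/45) ≈ 0.500000.
Cmin,ss = (D/Vd)·f/(1−f), so D = Cmin,ss·Vd·(1−f)/f.
D = 9 × 80 × (1−f)/f ≈ 9 × 80 × 1.00000 ≈ 720.00 mg.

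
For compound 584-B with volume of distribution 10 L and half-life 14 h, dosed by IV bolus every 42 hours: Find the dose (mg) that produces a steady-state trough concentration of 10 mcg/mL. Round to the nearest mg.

700 mg

τ/t½ = 42/14 ≈ 3, so f = (1/2)^(42/14) ≈ 0.125000.
Cmin,ss = (D/Vd)·f/(1−f), so D = Cmin,ss·Vd·(1−f)/f.
D = 10 × 10 × (1−f)/f ≈ 10 × 10 × 7.00000 ≈ 700.00 mg.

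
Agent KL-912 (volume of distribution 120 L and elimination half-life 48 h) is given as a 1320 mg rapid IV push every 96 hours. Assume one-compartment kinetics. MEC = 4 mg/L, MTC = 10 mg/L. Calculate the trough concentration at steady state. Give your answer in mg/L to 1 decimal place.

τ = 96 h = 2 half-lives, so f = (1/2)^2 = 0.25.
Accumulation ratio R = 1/(1 − f) = 1/0.75 = 4/3.
Single-dose peak C₀ = D/Vd = 1320/120 = 11 mg/L.
Steady-state peak Cmax,ss = C₀·R = 11 × 4/3 ≈ 14.667 mg/L.
Steady-state trough Cmin,ss = Cmax,ss·f ≈ 14.667 × 0.25 ≈ 3.667 mg/L.
Trough 3.7 mg/L vs MEC 4 mg/L: subtherapeutic.

3.7 mg/L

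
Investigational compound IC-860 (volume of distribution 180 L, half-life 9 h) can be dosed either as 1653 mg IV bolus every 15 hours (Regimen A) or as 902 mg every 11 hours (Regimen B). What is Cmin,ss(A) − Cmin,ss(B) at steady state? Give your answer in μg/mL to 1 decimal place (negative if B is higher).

0.5 μg/mL

Regimen A: f = (1/2)^(15/9) ≈ 0.3150; Cmin,ss = (1653/180)·f/(1−f) ≈ 4.223 μg/mL.
Regimen B: f = (1/2)^(11/9) ≈ 0.4286; Cmin,ss = (902/180)·f/(1−f) ≈ 3.759 μg/mL.
Difference ≈ 4.223 − 3.759 ≈ 0.464 μg/mL.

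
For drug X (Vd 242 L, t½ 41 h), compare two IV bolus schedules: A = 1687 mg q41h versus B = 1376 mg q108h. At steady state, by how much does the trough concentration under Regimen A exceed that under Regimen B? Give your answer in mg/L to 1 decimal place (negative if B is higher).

5.9 mg/L

Regimen A: f = (1/2)^(41/41) ≈ 0.5000; Cmin,ss = (1687/242)·f/(1−f) ≈ 6.971 mg/L.
Regimen B: f = (1/2)^(108/41) ≈ 0.1611; Cmin,ss = (1376/242)·f/(1−f) ≈ 1.092 mg/L.
Difference ≈ 6.971 − 1.092 ≈ 5.879 mg/L.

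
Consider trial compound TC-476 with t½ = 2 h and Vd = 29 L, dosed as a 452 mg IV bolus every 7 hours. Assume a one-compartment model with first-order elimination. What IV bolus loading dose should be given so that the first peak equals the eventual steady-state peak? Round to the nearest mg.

f = (1/2)^(7/2) ≈ 0.088388; accumulation ratio R = 1/(1−f) ≈ 1.09696.
Loading dose to hit Cmax,ss on first dose: D_load = D_maint·R ≈ 452 × 1.09696 ≈ 495.83 mg.

496 mg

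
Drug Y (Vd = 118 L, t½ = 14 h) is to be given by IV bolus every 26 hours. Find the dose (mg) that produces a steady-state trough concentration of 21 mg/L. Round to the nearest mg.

τ/t½ = 26/14 ≈ 1.8571, so f = (1/2)^(26/14) ≈ 0.276022.
Cmin,ss = (D/Vd)·f/(1−f), so D = Cmin,ss·Vd·(1−f)/f.
D = 21 × 118 × (1−f)/f ≈ 21 × 118 × 2.62290 ≈ 6499.55 mg.

6500 mg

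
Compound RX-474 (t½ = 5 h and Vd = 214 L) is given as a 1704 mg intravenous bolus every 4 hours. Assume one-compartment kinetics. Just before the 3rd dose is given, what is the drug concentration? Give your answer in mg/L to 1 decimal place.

f = (1/2)^(τ/t½) = (1/2)^(4/5) ≈ 0.5743.
C₀ = D/Vd = 1704/214 ≈ 7.963 mg/L.
Before the 3rd dose, 2 doses have been given. Superposition: Cmin = C₀·(f + f²).
≈ 7.963 × (0.5743 + 0.3298) ≈ 7.963 × 0.9041 ≈ 7.199 mg/L.

7.2 mg/L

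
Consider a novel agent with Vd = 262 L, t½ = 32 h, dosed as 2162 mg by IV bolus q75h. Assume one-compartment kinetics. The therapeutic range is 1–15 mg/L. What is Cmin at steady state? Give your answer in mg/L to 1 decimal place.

2.0 mg/L

k = ln2/t½ = ln2/32 ≈ 0.021661 h⁻¹; fraction remaining f = e^(−kτ) = e^(−0.021661×75) ≈ 0.1970.
Single-dose peak C₀ = D/Vd = 2162/262 ≈ 8.252 mg/L.
Steady-state trough Cmin,ss = C₀·f/(1−f) ≈ 8.252 × 0.1970/0.8030 ≈ 2.024 mg/L.
Trough 2.0 mg/L vs MEC 1 mg/L: adequate.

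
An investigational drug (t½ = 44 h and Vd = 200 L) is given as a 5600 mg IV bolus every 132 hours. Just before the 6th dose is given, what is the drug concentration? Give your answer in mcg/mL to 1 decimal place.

f = (1/2)^(τ/t½) = (1/2)^(132/44) ≈ 0.1250.
C₀ = D/Vd = 5600/200 ≈ 28.000 mcg/mL.
Before the 6th dose, 5 doses have been given. Superposition: Cmin = C₀·(f + f² + … + f^5).
≈ 28.000 × (0.1250 + 0.0156 + 0.0020 + 0.0002 + 0.0000) ≈ 28.000 × 0.1428 ≈ 3.998 mcg/mL.

4.0 mcg/mL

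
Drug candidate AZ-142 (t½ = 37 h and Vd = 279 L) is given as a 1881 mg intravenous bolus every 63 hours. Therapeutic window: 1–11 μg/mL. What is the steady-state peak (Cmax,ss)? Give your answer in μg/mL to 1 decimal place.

9.7 μg/mL

k = ln2/t½ = ln2/37 ≈ 0.018734 h⁻¹; fraction remaining f = e^(−kτ) = e^(−0.018734×63) ≈ 0.3072.
Accumulation ratio R = 1/(1 − f) ≈ 1/0.6928 ≈ 1.4434.
Single-dose peak C₀ = D/Vd = 1881/279 ≈ 6.742 μg/mL.
Cmax,ss = C₀/(1 − f) ≈ 6.742/0.6928 ≈ 9.732 μg/mL.
Peak 9.7 μg/mL vs MTC 11 μg/mL: below toxic threshold.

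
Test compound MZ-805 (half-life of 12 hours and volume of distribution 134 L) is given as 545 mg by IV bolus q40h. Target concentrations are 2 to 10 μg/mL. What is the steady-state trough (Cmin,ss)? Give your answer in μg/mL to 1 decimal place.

0.4 μg/mL

τ/t½ = 40/12 ≈ 3.3333, so fraction remaining f = (1/2)^(40/12) ≈ 0.0992.
Each bolus raises the concentration by D/Vd = 545/134 ≈ 4.067 μg/mL.
Steady-state trough Cmin,ss = C₀·f/(1−f) ≈ 4.067 × 0.0992/0.9008 ≈ 0.448 μg/mL.
Trough 0.4 μg/mL vs MEC 2 μg/mL: subtherapeutic.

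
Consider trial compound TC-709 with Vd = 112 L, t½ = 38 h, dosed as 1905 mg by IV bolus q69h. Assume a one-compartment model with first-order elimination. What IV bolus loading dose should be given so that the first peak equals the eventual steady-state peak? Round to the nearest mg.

2661 mg

f = (1/2)^(69/38) ≈ 0.284049; accumulation ratio R = 1/(1−f) ≈ 1.39674.
Loading dose to hit Cmax,ss on first dose: D_load = D_maint·R ≈ 1905 × 1.39674 ≈ 2660.79 mg.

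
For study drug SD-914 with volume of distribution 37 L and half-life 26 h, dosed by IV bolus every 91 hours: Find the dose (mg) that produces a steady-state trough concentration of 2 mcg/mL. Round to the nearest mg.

τ/t½ = 91/26 ≈ 3.5, so f = (1/2)^(91/26) ≈ 0.088388.
Cmin,ss = (D/Vd)·f/(1−f), so D = Cmin,ss·Vd·(1−f)/f.
D = 2 × 37 × (1−f)/f ≈ 2 × 37 × 10.31375 ≈ 763.22 mg.

763 mg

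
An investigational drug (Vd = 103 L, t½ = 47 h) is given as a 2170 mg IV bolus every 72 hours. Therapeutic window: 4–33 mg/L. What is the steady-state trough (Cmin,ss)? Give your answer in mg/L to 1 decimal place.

11.1 mg/L

τ/t½ = 72/47 ≈ 1.5319, so fraction remaining f = (1/2)^(72/47) ≈ 0.3458.
Accumulation ratio R = 1/(1 − f) ≈ 1/0.6542 ≈ 1.5286.
Each bolus raises the concentration by D/Vd = 2170/103 ≈ 21.068 mg/L.
Steady-state peak Cmax,ss = C₀·R ≈ 21.068 × 1.5286 ≈ 32.205 mg/L.
One interval later, Cmin,ss = Cmax,ss·e^(−kτ) ≈ 32.205 × 0.3458 ≈ 11.136 mg/L.
Trough 11.1 mg/L vs MEC 4 mg/L: adequate.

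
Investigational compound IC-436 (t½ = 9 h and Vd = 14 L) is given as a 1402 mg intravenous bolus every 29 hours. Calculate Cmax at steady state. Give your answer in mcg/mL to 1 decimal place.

112.2 mcg/mL

τ/t½ = 29/9 ≈ 3.2222, so fraction remaining f = (1/2)^(29/9) ≈ 0.1072.
Accumulation ratio R = 1/(1 − f) ≈ 1/0.8928 ≈ 1.1201.
Each bolus raises the concentration by D/Vd = 1402/14 ≈ 100.143 mcg/mL.
Steady-state peak Cmax,ss = C₀·R ≈ 100.143 × 1.1201 ≈ 112.170 mcg/mL.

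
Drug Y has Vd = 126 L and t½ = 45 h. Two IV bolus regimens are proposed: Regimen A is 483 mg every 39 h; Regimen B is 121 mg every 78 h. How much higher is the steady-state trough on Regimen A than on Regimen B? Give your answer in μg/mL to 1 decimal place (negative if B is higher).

Regimen A: f = (1/2)^(39/45) ≈ 0.5484; Cmin,ss = (483/126)·f/(1−f) ≈ 4.655 μg/mL.
Regimen B: f = (1/2)^(78/45) ≈ 0.3008; Cmin,ss = (121/126)·f/(1−f) ≈ 0.413 μg/mL.
Difference ≈ 4.655 − 0.413 ≈ 4.242 μg/mL.

4.2 μg/mL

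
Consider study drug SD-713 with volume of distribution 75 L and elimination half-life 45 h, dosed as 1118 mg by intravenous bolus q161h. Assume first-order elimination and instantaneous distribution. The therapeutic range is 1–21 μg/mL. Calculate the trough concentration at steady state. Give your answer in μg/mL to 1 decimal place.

1.4 μg/mL

τ/t½ = 161/45 ≈ 3.5778, so fraction remaining f = (1/2)^(161/45) ≈ 0.0837.
Accumulation ratio R = 1/(1 − f) ≈ 1/0.9163 ≈ 1.0913.
Single-dose peak C₀ = D/Vd = 1118/75 ≈ 14.907 μg/mL.
Cmax,ss = C₀/(1 − f) ≈ 14.907/0.9163 ≈ 16.269 μg/mL.
Steady-state trough Cmin,ss = Cmax,ss·f ≈ 16.269 × 0.0837 ≈ 1.362 μg/mL.
Trough 1.4 μg/mL vs MEC 1 μg/mL: adequate.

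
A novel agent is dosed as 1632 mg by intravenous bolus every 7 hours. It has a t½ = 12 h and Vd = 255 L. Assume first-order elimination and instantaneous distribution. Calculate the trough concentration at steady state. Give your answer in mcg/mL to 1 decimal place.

Over one 7-h interval, 7/12 ≈ 0.58333 half-lives elapse, leaving f ≈ 0.6674 of each dose.
Each bolus raises the concentration by D/Vd = 1632/255 ≈ 6.400 mcg/mL.
Steady-state trough Cmin,ss = C₀·f/(1−f) ≈ 6.400 × 0.6674/0.3326 ≈ 12.842 mcg/mL.

12.8 mcg/mL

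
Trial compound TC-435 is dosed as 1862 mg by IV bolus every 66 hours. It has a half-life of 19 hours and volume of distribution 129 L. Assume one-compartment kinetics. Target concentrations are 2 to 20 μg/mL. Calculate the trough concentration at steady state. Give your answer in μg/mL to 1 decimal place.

Over one 66-h interval, 66/19 ≈ 3.4737 half-lives elapse, leaving f ≈ 0.0900 of each dose.
At steady state, accumulation factor R = 1/(1 − e^(−kτ)) ≈ 1.0989.
Each bolus raises the concentration by D/Vd = 1862/129 ≈ 14.434 μg/mL.
Cmax,ss = C₀/(1 − f) ≈ 14.434/0.9100 ≈ 15.862 μg/mL.
Steady-state trough Cmin,ss = Cmax,ss·f ≈ 15.862 × 0.0900 ≈ 1.428 μg/mL.
Trough 1.4 μg/mL vs MEC 2 μg/mL: subtherapeutic.

1.4 μg/mL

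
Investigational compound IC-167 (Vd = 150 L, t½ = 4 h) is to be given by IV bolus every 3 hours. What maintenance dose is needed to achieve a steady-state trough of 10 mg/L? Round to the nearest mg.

1023 mg

τ/t½ = 3/4 ≈ 0.75, so f = (1/2)^(3/4) ≈ 0.594604.
Cmin,ss = (D/Vd)·f/(1−f), so D = Cmin,ss·Vd·(1−f)/f.
D = 10 × 150 × (1−f)/f ≈ 10 × 150 × 0.68179 ≈ 1022.69 mg.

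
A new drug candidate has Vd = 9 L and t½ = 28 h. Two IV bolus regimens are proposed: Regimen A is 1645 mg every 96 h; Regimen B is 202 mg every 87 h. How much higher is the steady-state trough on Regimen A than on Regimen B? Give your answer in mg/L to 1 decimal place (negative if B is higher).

15.8 mg/L

Regimen A: f = (1/2)^(96/28) ≈ 0.0929; Cmin,ss = (1645/9)·f/(1−f) ≈ 18.719 mg/L.
Regimen B: f = (1/2)^(87/28) ≈ 0.1161; Cmin,ss = (202/9)·f/(1−f) ≈ 2.948 mg/L.
Difference ≈ 18.719 − 2.948 ≈ 15.771 mg/L.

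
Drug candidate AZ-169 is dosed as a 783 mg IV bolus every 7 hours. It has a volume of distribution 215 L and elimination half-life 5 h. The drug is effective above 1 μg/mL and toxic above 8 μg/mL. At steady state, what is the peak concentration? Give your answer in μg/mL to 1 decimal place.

5.9 μg/mL

k = ln2/t½ = ln2/5 ≈ 0.138629 h⁻¹; fraction remaining f = e^(−kτ) = e^(−0.138629×7) ≈ 0.3789.
Accumulation ratio R = 1/(1 − f) ≈ 1/0.6211 ≈ 1.6100.
Each bolus raises the concentration by D/Vd = 783/215 ≈ 3.642 μg/mL.
Steady-state peak Cmax,ss = C₀·R ≈ 3.642 × 1.6100 ≈ 5.864 μg/mL.
Peak 5.9 μg/mL vs MTC 8 μg/mL: below toxic threshold.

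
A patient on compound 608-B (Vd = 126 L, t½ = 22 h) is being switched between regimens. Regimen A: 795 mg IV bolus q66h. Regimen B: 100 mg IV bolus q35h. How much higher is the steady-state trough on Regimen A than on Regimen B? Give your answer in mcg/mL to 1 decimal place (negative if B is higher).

0.5 mcg/mL

Regimen A: f = (1/2)^(66/22) ≈ 0.1250; Cmin,ss = (795/126)·f/(1−f) ≈ 0.901 mcg/mL.
Regimen B: f = (1/2)^(35/22) ≈ 0.3320; Cmin,ss = (100/126)·f/(1−f) ≈ 0.394 mcg/mL.
Difference ≈ 0.901 − 0.394 ≈ 0.507 mcg/mL.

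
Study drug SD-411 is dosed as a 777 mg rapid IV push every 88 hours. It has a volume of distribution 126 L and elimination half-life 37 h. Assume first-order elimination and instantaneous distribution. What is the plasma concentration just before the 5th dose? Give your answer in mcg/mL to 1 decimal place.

1.5 mcg/mL

f = (1/2)^(τ/t½) = (1/2)^(88/37) ≈ 0.1923.
C₀ = D/Vd = 777/126 ≈ 6.167 mcg/mL.
Before the 5th dose, 4 doses have been given. Superposition: Cmin = C₀·(f + f² + … + f^4).
≈ 6.167 × (0.1923 + 0.0370 + 0.0071 + 0.0014) ≈ 6.167 × 0.2378 ≈ 1.467 mcg/mL.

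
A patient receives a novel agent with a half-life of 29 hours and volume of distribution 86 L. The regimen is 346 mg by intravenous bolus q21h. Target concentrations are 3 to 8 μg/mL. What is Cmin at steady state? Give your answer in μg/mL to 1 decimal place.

6.2 μg/mL

τ/t½ = 21/29 ≈ 0.72414, so fraction remaining f = (1/2)^(21/29) ≈ 0.6054.
Each bolus raises the concentration by D/Vd = 346/86 ≈ 4.023 μg/mL.
Steady-state trough Cmin,ss = C₀·f/(1−f) ≈ 4.023 × 0.6054/0.3946 ≈ 6.172 μg/mL.
Trough 6.2 μg/mL vs MEC 3 μg/mL: adequate.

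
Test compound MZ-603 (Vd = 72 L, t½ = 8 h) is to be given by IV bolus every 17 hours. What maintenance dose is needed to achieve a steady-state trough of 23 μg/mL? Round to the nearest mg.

5568 mg

τ/t½ = 17/8 ≈ 2.125, so f = (1/2)^(17/8) ≈ 0.229251.
Cmin,ss = (D/Vd)·f/(1−f), so D = Cmin,ss·Vd·(1−f)/f.
D = 23 × 72 × (1−f)/f ≈ 23 × 72 × 3.36203 ≈ 5567.52 mg.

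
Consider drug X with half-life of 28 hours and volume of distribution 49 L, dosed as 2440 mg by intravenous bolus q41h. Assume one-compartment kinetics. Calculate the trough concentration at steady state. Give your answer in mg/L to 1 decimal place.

28.3 mg/L

Over one 41-h interval, 41/28 ≈ 1.4643 half-lives elapse, leaving f ≈ 0.3624 of each dose.
At steady state, accumulation factor R = 1/(1 − e^(−kτ)) ≈ 1.5684.
Each bolus raises the concentration by D/Vd = 2440/49 ≈ 49.796 mg/L.
Cmax,ss = C₀/(1 − f) ≈ 49.796/0.6376 ≈ 78.099 mg/L.
One interval later, Cmin,ss = Cmax,ss·e^(−kτ) ≈ 78.099 × 0.3624 ≈ 28.303 mg/L.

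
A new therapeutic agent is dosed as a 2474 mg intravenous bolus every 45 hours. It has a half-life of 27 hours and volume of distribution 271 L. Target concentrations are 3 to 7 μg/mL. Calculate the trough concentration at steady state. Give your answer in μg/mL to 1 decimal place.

τ/t½ = 45/27 ≈ 1.6667, so fraction remaining f = (1/2)^(45/27) ≈ 0.3150.
Single-dose peak C₀ = D/Vd = 2474/271 ≈ 9.129 μg/mL.
Steady-state trough Cmin,ss = C₀·f/(1−f) ≈ 9.129 × 0.3150/0.6850 ≈ 4.198 μg/mL.
Trough 4.2 μg/mL vs MEC 3 μg/mL: adequate.

4.2 μg/mL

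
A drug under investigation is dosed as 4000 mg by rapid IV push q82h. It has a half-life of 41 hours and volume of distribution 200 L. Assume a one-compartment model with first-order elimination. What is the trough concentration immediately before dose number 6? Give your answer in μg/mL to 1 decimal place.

f = (1/2)^(τ/t½) = (1/2)^(82/41) ≈ 0.2500.
C₀ = D/Vd = 4000/200 ≈ 20.000 μg/mL.
Before the 6th dose, 5 doses have been given. Superposition: Cmin = C₀·(f + f² + … + f^5).
≈ 20.000 × (0.2500 + 0.0625 + 0.0156 + 0.0039 + 0.0010) ≈ 20.000 × 0.3330 ≈ 6.660 μg/mL.

6.7 μg/mL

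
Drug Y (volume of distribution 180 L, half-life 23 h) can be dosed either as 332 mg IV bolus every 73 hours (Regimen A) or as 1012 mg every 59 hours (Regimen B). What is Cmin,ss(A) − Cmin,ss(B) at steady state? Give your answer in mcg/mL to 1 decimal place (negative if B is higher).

-0.9 mcg/mL

Regimen A: f = (1/2)^(73/23) ≈ 0.1108; Cmin,ss = (332/180)·f/(1−f) ≈ 0.230 mcg/mL.
Regimen B: f = (1/2)^(59/23) ≈ 0.1690; Cmin,ss = (1012/180)·f/(1−f) ≈ 1.143 mcg/mL.
Difference ≈ 0.230 − 1.143 ≈ -0.913 mcg/mL.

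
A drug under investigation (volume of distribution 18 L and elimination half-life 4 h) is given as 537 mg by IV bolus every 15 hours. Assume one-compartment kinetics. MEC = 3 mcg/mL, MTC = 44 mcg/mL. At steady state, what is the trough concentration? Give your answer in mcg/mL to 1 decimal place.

τ/t½ = 15/4 ≈ 3.75, so fraction remaining f = (1/2)^(15/4) ≈ 0.0743.
Accumulation ratio R = 1/(1 − f) ≈ 1/0.9257 ≈ 1.0803.
Each bolus raises the concentration by D/Vd = 537/18 ≈ 29.833 mcg/mL.
Cmax,ss = C₀/(1 − f) ≈ 29.833/0.9257 ≈ 32.228 mcg/mL.
One interval later, Cmin,ss = Cmax,ss·e^(−kτ) ≈ 32.228 × 0.0743 ≈ 2.395 mcg/mL.
Trough 2.4 mcg/mL vs MEC 3 mcg/mL: subtherapeutic.

2.4 mcg/mL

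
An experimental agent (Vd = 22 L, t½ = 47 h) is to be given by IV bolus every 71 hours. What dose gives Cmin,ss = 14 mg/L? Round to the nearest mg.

τ/t½ = 71/47 ≈ 1.5106, so f = (1/2)^(71/47) ≈ 0.350956.
Cmin,ss = (D/Vd)·f/(1−f), so D = Cmin,ss·Vd·(1−f)/f.
D = 14 × 22 × (1−f)/f ≈ 14 × 22 × 1.84936 ≈ 569.60 mg.

570 mg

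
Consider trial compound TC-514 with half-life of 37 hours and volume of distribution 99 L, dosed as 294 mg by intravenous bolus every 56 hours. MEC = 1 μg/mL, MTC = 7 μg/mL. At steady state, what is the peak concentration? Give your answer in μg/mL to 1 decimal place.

k = ln2/t½ = ln2/37 ≈ 0.018734 h⁻¹; fraction remaining f = e^(−kτ) = e^(−0.018734×56) ≈ 0.3503.
At steady state, accumulation factor R = 1/(1 − e^(−kτ)) ≈ 1.5392.
Single-dose peak C₀ = D/Vd = 294/99 ≈ 2.970 μg/mL.
Steady-state peak Cmax,ss = C₀·R ≈ 2.970 × 1.5392 ≈ 4.571 μg/mL.
Peak 4.6 μg/mL vs MTC 7 μg/mL: below toxic threshold.

4.6 μg/mL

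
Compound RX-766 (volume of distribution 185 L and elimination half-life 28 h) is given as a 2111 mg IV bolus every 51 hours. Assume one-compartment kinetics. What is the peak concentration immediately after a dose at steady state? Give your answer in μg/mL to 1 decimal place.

Over one 51-h interval, 51/28 ≈ 1.8214 half-lives elapse, leaving f ≈ 0.2829 of each dose.
At steady state, accumulation factor R = 1/(1 − e^(−kτ)) ≈ 1.3945.
Single-dose peak C₀ = D/Vd = 2111/185 ≈ 11.411 μg/mL.
Steady-state peak Cmax,ss = C₀·R ≈ 11.411 × 1.3945 ≈ 15.913 μg/mL.

15.9 μg/mL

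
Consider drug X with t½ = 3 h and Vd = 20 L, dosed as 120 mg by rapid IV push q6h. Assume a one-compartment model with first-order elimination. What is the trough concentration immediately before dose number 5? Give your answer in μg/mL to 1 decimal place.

f = (1/2)^(τ/t½) = (1/2)^(6/3) ≈ 0.2500.
C₀ = D/Vd = 120/20 ≈ 6.000 μg/mL.
Before the 5th dose, 4 doses have been given. Superposition: Cmin = C₀·(f + f² + … + f^4).
≈ 6.000 × (0.2500 + 0.0625 + 0.0156 + 0.0039) ≈ 6.000 × 0.3320 ≈ 1.992 μg/mL.

2.0 μg/mL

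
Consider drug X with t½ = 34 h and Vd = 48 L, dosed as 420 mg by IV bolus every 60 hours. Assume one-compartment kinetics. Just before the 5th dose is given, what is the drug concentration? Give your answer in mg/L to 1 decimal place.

f = (1/2)^(τ/t½) = (1/2)^(60/34) ≈ 0.2943.
C₀ = D/Vd = 420/48 ≈ 8.750 mg/L.
Before the 5th dose, 4 doses have been given. Superposition: Cmin = C₀·(f + f² + … + f^4).
≈ 8.750 × (0.2943 + 0.0866 + 0.0255 + 0.0075) ≈ 8.750 × 0.4139 ≈ 3.622 mg/L.

3.6 mg/L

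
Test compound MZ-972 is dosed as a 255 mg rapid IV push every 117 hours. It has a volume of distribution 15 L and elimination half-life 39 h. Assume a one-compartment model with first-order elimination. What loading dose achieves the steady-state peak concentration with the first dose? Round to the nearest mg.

291 mg

f = (1/2)^(117/39) ≈ 0.125000; accumulation ratio R = 1/(1−f) ≈ 1.14286.
Loading dose to hit Cmax,ss on first dose: D_load = D_maint·R ≈ 255 × 1.14286 ≈ 291.43 mg.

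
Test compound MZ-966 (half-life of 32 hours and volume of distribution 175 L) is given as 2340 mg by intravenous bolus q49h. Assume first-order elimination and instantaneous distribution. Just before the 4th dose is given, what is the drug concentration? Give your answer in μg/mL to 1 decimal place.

6.8 μg/mL

f = (1/2)^(τ/t½) = (1/2)^(49/32) ≈ 0.3460.
C₀ = D/Vd = 2340/175 ≈ 13.371 μg/mL.
Before the 4th dose, 3 doses have been given. Superposition: Cmin = C₀·(f + f² + … + f^3).
≈ 13.371 × (0.3460 + 0.1197 + 0.0414) ≈ 13.371 × 0.5071 ≈ 6.780 μg/mL.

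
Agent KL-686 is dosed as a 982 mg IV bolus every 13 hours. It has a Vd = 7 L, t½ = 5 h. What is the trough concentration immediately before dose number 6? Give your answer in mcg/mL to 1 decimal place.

f = (1/2)^(τ/t½) = (1/2)^(13/5) ≈ 0.1649.
C₀ = D/Vd = 982/7 ≈ 140.286 mcg/mL.
Before the 6th dose, 5 doses have been given. Superposition: Cmin = C₀·(f + f² + … + f^5).
≈ 140.286 × (0.1649 + 0.0272 + 0.0045 + 0.0007 + 0.0001) ≈ 140.286 × 0.1974 ≈ 27.692 mcg/mL.

27.7 mcg/mL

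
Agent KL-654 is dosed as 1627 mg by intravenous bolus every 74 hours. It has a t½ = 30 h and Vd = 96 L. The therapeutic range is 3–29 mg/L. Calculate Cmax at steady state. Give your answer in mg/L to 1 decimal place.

τ/t½ = 74/30 ≈ 2.4667, so fraction remaining f = (1/2)^(74/30) ≈ 0.1809.
Accumulation ratio R = 1/(1 − f) ≈ 1/0.8191 ≈ 1.2209.
Each bolus raises the concentration by D/Vd = 1627/96 ≈ 16.948 mg/L.
Cmax,ss = C₀/(1 − f) ≈ 16.948/0.8191 ≈ 20.691 mg/L.
Peak 20.7 mg/L vs MTC 29 mg/L: below toxic threshold.

20.7 mg/L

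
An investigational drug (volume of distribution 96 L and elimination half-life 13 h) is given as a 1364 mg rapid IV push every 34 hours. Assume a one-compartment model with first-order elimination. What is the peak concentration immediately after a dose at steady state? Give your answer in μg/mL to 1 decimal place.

Over one 34-h interval, 34/13 ≈ 2.6154 half-lives elapse, leaving f ≈ 0.1632 of each dose.
At steady state, accumulation factor R = 1/(1 − e^(−kτ)) ≈ 1.1950.
Single-dose peak C₀ = D/Vd = 1364/96 ≈ 14.208 μg/mL.
Cmax,ss = C₀/(1 − f) ≈ 14.208/0.8368 ≈ 16.979 μg/mL.

17.0 μg/mL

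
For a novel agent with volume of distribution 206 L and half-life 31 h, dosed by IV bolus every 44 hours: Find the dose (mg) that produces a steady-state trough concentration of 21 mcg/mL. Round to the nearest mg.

7245 mg

τ/t½ = 44/31 ≈ 1.4194, so f = (1/2)^(44/31) ≈ 0.373879.
Cmin,ss = (D/Vd)·f/(1−f), so D = Cmin,ss·Vd·(1−f)/f.
D = 21 × 206 × (1−f)/f ≈ 21 × 206 × 1.67466 ≈ 7244.58 mg.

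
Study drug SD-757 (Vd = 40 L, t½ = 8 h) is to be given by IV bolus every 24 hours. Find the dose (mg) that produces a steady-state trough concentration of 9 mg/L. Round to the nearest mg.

τ/t½ = 24/8 ≈ 3, so f = (1/2)^(24/8) ≈ 0.125000.
Cmin,ss = (D/Vd)·f/(1−f), so D = Cmin,ss·Vd·(1−f)/f.
D = 9 × 40 × (1−f)/f ≈ 9 × 40 × 7.00000 ≈ 2520.00 mg.

2520 mg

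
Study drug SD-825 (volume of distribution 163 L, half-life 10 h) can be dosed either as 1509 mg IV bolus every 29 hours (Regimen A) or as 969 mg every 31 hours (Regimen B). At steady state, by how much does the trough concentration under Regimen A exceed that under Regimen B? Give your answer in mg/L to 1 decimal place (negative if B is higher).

0.6 mg/L

Regimen A: f = (1/2)^(29/10) ≈ 0.1340; Cmin,ss = (1509/163)·f/(1−f) ≈ 1.432 mg/L.
Regimen B: f = (1/2)^(31/10) ≈ 0.1166; Cmin,ss = (969/163)·f/(1−f) ≈ 0.785 mg/L.
Difference ≈ 1.432 − 0.785 ≈ 0.647 mg/L.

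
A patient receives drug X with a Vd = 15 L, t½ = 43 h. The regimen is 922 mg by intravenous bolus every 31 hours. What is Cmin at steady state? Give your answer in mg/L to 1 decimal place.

94.8 mg/L

k = ln2/t½ = ln2/43 ≈ 0.016120 h⁻¹; fraction remaining f = e^(−kτ) = e^(−0.016120×31) ≈ 0.6067.
Accumulation ratio R = 1/(1 − f) ≈ 1/0.3933 ≈ 2.5426.
Each bolus raises the concentration by D/Vd = 922/15 ≈ 61.467 mg/L.
Cmax,ss = C₀/(1 − f) ≈ 61.467/0.3933 ≈ 156.285 mg/L.
Steady-state trough Cmin,ss = Cmax,ss·f ≈ 156.285 × 0.6067 ≈ 94.818 mg/L.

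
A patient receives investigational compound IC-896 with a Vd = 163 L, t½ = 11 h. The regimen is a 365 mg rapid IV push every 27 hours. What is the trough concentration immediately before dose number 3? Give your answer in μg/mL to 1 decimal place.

0.5 μg/mL

f = (1/2)^(τ/t½) = (1/2)^(27/11) ≈ 0.1824.
C₀ = D/Vd = 365/163 ≈ 2.239 μg/mL.
Before the 3rd dose, 2 doses have been given. Superposition: Cmin = C₀·(f + f²).
≈ 2.239 × (0.1824 + 0.0333) ≈ 2.239 × 0.2157 ≈ 0.483 μg/mL.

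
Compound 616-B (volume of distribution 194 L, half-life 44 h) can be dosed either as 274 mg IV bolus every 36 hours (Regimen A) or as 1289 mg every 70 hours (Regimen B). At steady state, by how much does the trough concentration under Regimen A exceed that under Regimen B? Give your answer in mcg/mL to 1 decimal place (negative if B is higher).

Regimen A: f = (1/2)^(36/44) ≈ 0.5672; Cmin,ss = (274/194)·f/(1−f) ≈ 1.851 mcg/mL.
Regimen B: f = (1/2)^(70/44) ≈ 0.3320; Cmin,ss = (1289/194)·f/(1−f) ≈ 3.302 mcg/mL.
Difference ≈ 1.851 − 3.302 ≈ -1.451 mcg/mL.

-1.5 mcg/mL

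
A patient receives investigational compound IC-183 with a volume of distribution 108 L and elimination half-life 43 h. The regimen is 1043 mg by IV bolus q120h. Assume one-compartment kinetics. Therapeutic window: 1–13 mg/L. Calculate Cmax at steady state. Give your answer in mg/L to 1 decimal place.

τ/t½ = 120/43 ≈ 2.7907, so fraction remaining f = (1/2)^(120/43) ≈ 0.1445.
At steady state, accumulation factor R = 1/(1 − e^(−kτ)) ≈ 1.1689.
Each bolus raises the concentration by D/Vd = 1043/108 ≈ 9.657 mg/L.
Steady-state peak Cmax,ss = C₀·R ≈ 9.657 × 1.1689 ≈ 11.288 mg/L.
Peak 11.3 mg/L vs MTC 13 mg/L: below toxic threshold.

11.3 mg/L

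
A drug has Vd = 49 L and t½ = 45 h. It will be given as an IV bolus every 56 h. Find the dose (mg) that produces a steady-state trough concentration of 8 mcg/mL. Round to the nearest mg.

537 mg

τ/t½ = 56/45 ≈ 1.2444, so f = (1/2)^(56/45) ≈ 0.422070.
Cmin,ss = (D/Vd)·f/(1−f), so D = Cmin,ss·Vd·(1−f)/f.
D = 8 × 49 × (1−f)/f ≈ 8 × 49 × 1.36928 ≈ 536.76 mg.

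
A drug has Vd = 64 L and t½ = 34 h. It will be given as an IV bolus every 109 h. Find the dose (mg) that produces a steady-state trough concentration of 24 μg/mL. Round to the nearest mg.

τ/t½ = 109/34 ≈ 3.2059, so f = (1/2)^(109/34) ≈ 0.108376.
Cmin,ss = (D/Vd)·f/(1−f), so D = Cmin,ss·Vd·(1−f)/f.
D = 24 × 64 × (1−f)/f ≈ 24 × 64 × 8.22714 ≈ 12636.89 mg.

12637 mg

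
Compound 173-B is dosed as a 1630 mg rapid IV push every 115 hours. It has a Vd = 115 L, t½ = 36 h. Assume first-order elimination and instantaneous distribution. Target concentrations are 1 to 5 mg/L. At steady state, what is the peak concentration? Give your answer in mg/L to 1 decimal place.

15.9 mg/L

k = ln2/t½ = ln2/36 ≈ 0.019254 h⁻¹; fraction remaining f = e^(−kτ) = e^(−0.019254×115) ≈ 0.1092.
At steady state, accumulation factor R = 1/(1 − e^(−kτ)) ≈ 1.1226.
Single-dose peak C₀ = D/Vd = 1630/115 ≈ 14.174 mg/L.
Steady-state peak Cmax,ss = C₀·R ≈ 14.174 × 1.1226 ≈ 15.912 mg/L.
Peak 15.9 mg/L vs MTC 5 mg/L: exceeds toxic threshold.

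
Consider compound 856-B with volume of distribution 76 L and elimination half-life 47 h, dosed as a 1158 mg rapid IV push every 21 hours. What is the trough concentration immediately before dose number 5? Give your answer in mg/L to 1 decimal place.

29.8 mg/L

f = (1/2)^(τ/t½) = (1/2)^(21/47) ≈ 0.7337.
C₀ = D/Vd = 1158/76 ≈ 15.237 mg/L.
Before the 5th dose, 4 doses have been given. Superposition: Cmin = C₀·(f + f² + … + f^4).
≈ 15.237 × (0.7337 + 0.5383 + 0.3950 + 0.2898) ≈ 15.237 × 1.9568 ≈ 29.816 mg/L.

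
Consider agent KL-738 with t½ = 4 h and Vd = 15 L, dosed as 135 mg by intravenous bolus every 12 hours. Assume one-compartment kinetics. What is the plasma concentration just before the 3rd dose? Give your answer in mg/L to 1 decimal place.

1.3 mg/L

f = (1/2)^(τ/t½) = (1/2)^(12/4) ≈ 0.1250.
C₀ = D/Vd = 135/15 ≈ 9.000 mg/L.
Before the 3rd dose, 2 doses have been given. Superposition: Cmin = C₀·(f + f²).
≈ 9.000 × (0.1250 + 0.0156) ≈ 9.000 × 0.1406 ≈ 1.265 mg/L.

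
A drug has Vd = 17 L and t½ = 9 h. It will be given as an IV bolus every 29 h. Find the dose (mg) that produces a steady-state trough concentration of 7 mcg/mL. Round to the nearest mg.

992 mg

τ/t½ = 29/9 ≈ 3.2222, so f = (1/2)^(29/9) ≈ 0.107155.
Cmin,ss = (D/Vd)·f/(1−f), so D = Cmin,ss·Vd·(1−f)/f.
D = 7 × 17 × (1−f)/f ≈ 7 × 17 × 8.33228 ≈ 991.54 mg.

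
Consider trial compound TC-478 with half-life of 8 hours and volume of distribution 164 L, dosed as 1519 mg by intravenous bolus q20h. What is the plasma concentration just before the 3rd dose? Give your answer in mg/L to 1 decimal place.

1.9 mg/L

f = (1/2)^(τ/t½) = (1/2)^(20/8) ≈ 0.1768.
C₀ = D/Vd = 1519/164 ≈ 9.262 mg/L.
Before the 3rd dose, 2 doses have been given. Superposition: Cmin = C₀·(f + f²).
≈ 9.262 × (0.1768 + 0.0313) ≈ 9.262 × 0.2081 ≈ 1.927 mg/L.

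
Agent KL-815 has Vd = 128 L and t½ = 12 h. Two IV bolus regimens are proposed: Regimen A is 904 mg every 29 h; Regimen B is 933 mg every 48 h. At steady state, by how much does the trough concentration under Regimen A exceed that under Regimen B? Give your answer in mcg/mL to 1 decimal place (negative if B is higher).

1.1 mcg/mL

Regimen A: f = (1/2)^(29/12) ≈ 0.1873; Cmin,ss = (904/128)·f/(1−f) ≈ 1.628 mcg/mL.
Regimen B: f = (1/2)^(48/12) ≈ 0.0625; Cmin,ss = (933/128)·f/(1−f) ≈ 0.486 mcg/mL.
Difference ≈ 1.628 − 0.486 ≈ 1.142 mcg/mL.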